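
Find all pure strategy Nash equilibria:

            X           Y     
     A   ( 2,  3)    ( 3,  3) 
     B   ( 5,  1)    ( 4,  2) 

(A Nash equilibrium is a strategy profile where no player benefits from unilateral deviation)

Nash equilibrium: (B, Y)

Work:
Best responses:
  P1 vs X: payoffs [2, 5] → best response B (payoff 5)
  P1 vs Y: payoffs [3, 4] → best response B (payoff 4)
  P2 vs A: payoffs [3, 3] → best response X/Y (payoff 3)
  P2 vs B: payoffs [1, 2] → best response Y (payoff 2)
Mutual best responses: (B,Y) → Nash equilibria.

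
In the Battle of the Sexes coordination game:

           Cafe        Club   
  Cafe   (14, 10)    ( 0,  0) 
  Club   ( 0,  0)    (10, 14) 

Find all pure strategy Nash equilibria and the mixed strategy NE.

Pure NE: (Cafe, Cafe) and (Club, Club); Mixed NE: p = 0.5833, q = 0.4167

Work:
Check pure NE:
(Cafe, Cafe): (14, 10) - no unilateral deviation beneficial
(Club, Club): (10, 14) - no unilateral deviation beneficial
Mixed NE: P1 plays Cafe with p = 0.5833, P2 plays Cafe with q = 0.4167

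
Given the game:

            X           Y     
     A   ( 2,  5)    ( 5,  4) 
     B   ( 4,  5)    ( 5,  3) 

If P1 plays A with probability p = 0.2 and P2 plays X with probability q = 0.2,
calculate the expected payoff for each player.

E[P1] = 4.72, E[P2] = 3.56

Work:
E[P1] = p·q·π₁(A,X) + p·(1-q)·π₁(A,Y) + (1-p)·q·π₁(B,X) + (1-p)·(1-q)·π₁(B,Y)
= 0.2·0.2·2 + 0.2·0.8·5 + 0.8·0.2·4 + 0.8·0.8·5
= 4.72

E[P2] = 3.56 (similar calculation)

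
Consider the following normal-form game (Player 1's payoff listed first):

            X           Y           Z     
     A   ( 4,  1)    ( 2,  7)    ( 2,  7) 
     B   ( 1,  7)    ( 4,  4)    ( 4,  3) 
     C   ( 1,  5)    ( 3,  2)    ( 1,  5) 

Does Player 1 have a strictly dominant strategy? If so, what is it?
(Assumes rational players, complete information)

No strictly dominant strategy exists for Player 1

Work:
A strategy strictly dominates another if it gives a strictly higher payoff against every opponent action. Compare each pair of P1's strategies column-by-column:
  A vs B: [4 vs 1, 2 vs 4, 2 vs 4] → A does not strictly dominate B (column Y: 2 ≤ 4)
  A vs C: [4 vs 1, 2 vs 3, 2 vs 1] → A does not strictly dominate C (column Y: 2 ≤ 3)
  B vs A: [1 vs 4, 4 vs 2, 4 vs 2] → B does not strictly dominate A (column X: 1 ≤ 4)
  B vs C: [1 vs 1, 4 vs 3, 4 vs 1] → B does not strictly dominate C (column X: 1 ≤ 1)
  C vs A: [1 vs 4, 3 vs 2, 1 vs 2] → C does not strictly dominate A (column X: 1 ≤ 4)
  C vs B: [1 vs 1, 3 vs 4, 1 vs 4] → C does not strictly dominate B (column X: 1 ≤ 1)
No single strategy strictly dominates all others → no strictly dominant strategy.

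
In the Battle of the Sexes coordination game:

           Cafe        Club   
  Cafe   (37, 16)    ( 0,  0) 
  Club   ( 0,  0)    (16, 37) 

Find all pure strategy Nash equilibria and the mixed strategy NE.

Pure NE: (Cafe, Cafe) and (Club, Club); Mixed NE: p = 0.6981, q = 0.3019

Work:
Check pure NE:
(Cafe, Cafe): (37, 16) - no unilateral deviation beneficial
(Club, Club): (16, 37) - no unilateral deviation beneficial
Mixed NE: P1 plays Cafe with p = 0.6981, P2 plays Cafe with q = 0.3019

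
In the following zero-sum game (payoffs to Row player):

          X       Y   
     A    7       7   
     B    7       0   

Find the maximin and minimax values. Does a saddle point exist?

Maximin = 7, Minimax = 7, Saddle: True

Work:
Row minimums: [7, 0] → maximin = 7
Column maximums: [7, 7] → minimax = 7
Saddle point exists! Game value = 7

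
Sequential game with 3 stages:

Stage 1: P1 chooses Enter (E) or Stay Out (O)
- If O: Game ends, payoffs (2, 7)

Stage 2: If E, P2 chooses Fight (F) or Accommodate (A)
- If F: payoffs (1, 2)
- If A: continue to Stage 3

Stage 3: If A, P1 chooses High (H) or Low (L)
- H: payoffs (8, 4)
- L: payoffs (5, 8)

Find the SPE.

SPE: (E, A, H); Outcome (8, 4)

Work:
Stage 3: P1 chooses H (8 vs 5)
Stage 2: P2: F->2, A->4 (anticipating H). Choose A
Stage 1: P1: O->2, E->8 (anticipating A, H). Choose E
SPE path: E -> A -> H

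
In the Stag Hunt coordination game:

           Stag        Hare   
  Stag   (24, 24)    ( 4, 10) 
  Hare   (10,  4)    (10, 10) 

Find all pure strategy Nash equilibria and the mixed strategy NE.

Pure NE: (Stag, Stag) and (Hare, Hare); Mixed NE: p = 0.3, q = 0.3

Work:
Check pure NE:
(Stag, Stag): (24, 24) - no unilateral deviation beneficial
(Hare, Hare): (10, 10) - no unilateral deviation beneficial
Mixed NE: P1 plays Stag with p = 0.3, P2 plays Stag with q = 0.3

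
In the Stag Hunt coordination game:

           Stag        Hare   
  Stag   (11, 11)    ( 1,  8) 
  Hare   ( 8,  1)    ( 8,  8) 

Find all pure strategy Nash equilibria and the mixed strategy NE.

Pure NE: (Stag, Stag) and (Hare, Hare); Mixed NE: p = 0.7, q = 0.7

Work:
Check pure NE:
(Stag, Stag): (11, 11) - no unilateral deviation beneficial
(Hare, Hare): (8, 8) - no unilateral deviation beneficial
Mixed NE: P1 plays Stag with p = 0.7, P2 plays Stag with q = 0.7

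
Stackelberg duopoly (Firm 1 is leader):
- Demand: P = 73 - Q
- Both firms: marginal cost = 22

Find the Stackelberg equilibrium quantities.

q₁* (leader) = 25.5, q₂* (follower) = 12.75

Work:
Follower's reaction: q₂ = (a - c - q₁)/2
Leader substitutes: π₁ = q₁·(a - q₁ - (a-c-q₁)/2 - c)
FOC: q₁* = (73 - 22)/2 = 25.50
Then: q₂* = (73 - 22 - 25.5)/2 = 12.75
Leader has first-mover advantage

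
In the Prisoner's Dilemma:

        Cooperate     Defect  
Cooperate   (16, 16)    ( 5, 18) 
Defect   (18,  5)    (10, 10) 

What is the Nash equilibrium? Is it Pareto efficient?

(Defect, Defect) is NE; not Pareto efficient

Work:
Defect dominates Cooperate for both players:
If P2 cooperates: Defect (18) > Cooperate (16)
If P2 defects: Defect (10) > Cooperate (5)
NE: (Defect, Defect) with payoff (10, 10)
But (Cooperate, Cooperate) = (16, 16) Pareto dominates (10, 10)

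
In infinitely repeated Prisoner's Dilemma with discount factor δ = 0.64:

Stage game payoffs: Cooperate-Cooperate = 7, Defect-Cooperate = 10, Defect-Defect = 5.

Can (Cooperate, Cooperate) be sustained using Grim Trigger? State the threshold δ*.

δ* = 0.6; since δ = 0.64 ≥ 0.6, cooperation can be sustained

Work:
For Grim Trigger:
Cooperate forever: 7/(1-δ)
Defect then punished: 10 + 5·δ/(1-δ)
Need: 7/(1-δ) ≥ 10 + 5·δ/(1-δ)
Solving: δ ≥ (T-R)/(T-P) = (10-7)/(10-5) = 0.6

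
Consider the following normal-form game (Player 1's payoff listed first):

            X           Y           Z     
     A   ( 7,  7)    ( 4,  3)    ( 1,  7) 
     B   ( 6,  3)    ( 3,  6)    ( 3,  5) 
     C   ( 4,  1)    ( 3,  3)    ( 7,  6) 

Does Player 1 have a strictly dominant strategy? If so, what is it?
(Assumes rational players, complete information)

No strictly dominant strategy exists for Player 1

Work:
A strategy strictly dominates another if it gives a strictly higher payoff against every opponent action. Compare each pair of P1's strategies column-by-column:
  A vs B: [7 vs 6, 4 vs 3, 1 vs 3] → A does not strictly dominate B (column Z: 1 ≤ 3)
  A vs C: [7 vs 4, 4 vs 3, 1 vs 7] → A does not strictly dominate C (column Z: 1 ≤ 7)
  B vs A: [6 vs 7, 3 vs 4, 3 vs 1] → B does not strictly dominate A (column X: 6 ≤ 7)
  B vs C: [6 vs 4, 3 vs 3, 3 vs 7] → B does not strictly dominate C (column Y: 3 ≤ 3)
  C vs A: [4 vs 7, 3 vs 4, 7 vs 1] → C does not strictly dominate A (column X: 4 ≤ 7)
  C vs B: [4 vs 6, 3 vs 3, 7 vs 3] → C does not strictly dominate B (column X: 4 ≤ 6)
No single strategy strictly dominates all others → no strictly dominant strategy.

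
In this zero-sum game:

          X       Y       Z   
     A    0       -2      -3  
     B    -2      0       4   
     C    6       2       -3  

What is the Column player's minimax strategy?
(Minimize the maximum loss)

Column should play Y, value = 2

Work:
Column player minimizes Row's maximum payoff:
Column X: max payoff to Row = 6
Column Y: max payoff to Row = 2
Column Z: max payoff to Row = 4
Minimum is 2, achieved by column Y.
Minimax strategy: Y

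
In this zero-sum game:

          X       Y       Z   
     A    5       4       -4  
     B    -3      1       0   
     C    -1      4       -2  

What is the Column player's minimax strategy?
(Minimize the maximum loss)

Column should play Z, value = 0

Work:
Column player minimizes Row's maximum payoff:
Column X: max payoff to Row = 5
Column Y: max payoff to Row = 4
Column Z: max payoff to Row = 0
Minimum is 0, achieved by column Z.
Minimax strategy: Z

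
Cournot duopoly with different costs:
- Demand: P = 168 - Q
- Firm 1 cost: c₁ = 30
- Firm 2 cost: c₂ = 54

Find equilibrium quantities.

q₁* = 54.0, q₂* = 30.0

Work:
Reaction: q₁ = (168 - 30 - q₂)/2
Reaction: q₂ = (168 - 54 - q₁)/2
Solve simultaneously:
q₁* = (168 - 2×30 + 54)/3 = 54.0
q₂* = (168 - 2×54 + 30)/3 = 30.0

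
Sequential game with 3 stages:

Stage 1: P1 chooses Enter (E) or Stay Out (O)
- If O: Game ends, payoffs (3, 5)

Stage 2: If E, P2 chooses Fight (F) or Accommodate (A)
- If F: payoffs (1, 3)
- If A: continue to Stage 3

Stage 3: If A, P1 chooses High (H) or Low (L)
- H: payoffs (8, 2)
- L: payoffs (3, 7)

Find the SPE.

SPE: (O, F, H); Outcome (3, 5)

Work:
Stage 3: P1 chooses H (8 vs 3)
Stage 2: P2: F->3, A->2 (anticipating H). Choose F
Stage 1: P1: O->3, E->1 (anticipating F, H). Choose O
SPE path: O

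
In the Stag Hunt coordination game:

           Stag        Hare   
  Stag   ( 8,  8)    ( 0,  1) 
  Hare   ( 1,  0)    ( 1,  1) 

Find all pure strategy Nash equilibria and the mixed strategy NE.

Pure NE: (Stag, Stag) and (Hare, Hare); Mixed NE: p = 0.125, q = 0.125

Work:
Check pure NE:
(Stag, Stag): (8, 8) - no unilateral deviation beneficial
(Hare, Hare): (1, 1) - no unilateral deviation beneficial
Mixed NE: P1 plays Stag with p = 0.125, P2 plays Stag with q = 0.125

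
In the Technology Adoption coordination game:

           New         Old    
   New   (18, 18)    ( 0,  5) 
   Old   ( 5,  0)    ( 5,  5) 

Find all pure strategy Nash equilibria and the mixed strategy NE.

Pure NE: (New, New) and (Old, Old); Mixed NE: p = 0.2778, q = 0.2778

Work:
Check pure NE:
(New, New): (18, 18) - no unilateral deviation beneficial
(Old, Old): (5, 5) - no unilateral deviation beneficial
Mixed NE: P1 plays New with p = 0.2778, P2 plays New with q = 0.2778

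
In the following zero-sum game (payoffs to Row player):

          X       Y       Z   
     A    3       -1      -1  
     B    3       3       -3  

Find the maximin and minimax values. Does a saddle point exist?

Maximin = -1, Minimax = -1, Saddle: True

Work:
Row minimums: [-1, -3] → maximin = -1
Column maximums: [3, 3, -1] → minimax = -1
Saddle point exists! Game value = -1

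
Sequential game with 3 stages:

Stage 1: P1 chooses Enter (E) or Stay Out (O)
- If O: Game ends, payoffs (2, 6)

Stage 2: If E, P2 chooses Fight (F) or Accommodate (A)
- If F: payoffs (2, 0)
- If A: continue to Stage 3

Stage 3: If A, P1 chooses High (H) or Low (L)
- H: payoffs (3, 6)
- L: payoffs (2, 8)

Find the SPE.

SPE: (E, A, H); Outcome (3, 6)

Work:
Stage 3: P1 chooses H (3 vs 2)
Stage 2: P2: F->0, A->6 (anticipating H). Choose A
Stage 1: P1: O->2, E->3 (anticipating A, H). Choose E
SPE path: E -> A -> H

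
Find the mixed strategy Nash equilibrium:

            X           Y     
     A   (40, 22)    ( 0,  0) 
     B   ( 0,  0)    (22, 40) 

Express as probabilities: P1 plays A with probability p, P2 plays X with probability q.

p = 0.6452, q = 0.3548

Work:
Find probabilities that make opponent indifferent:
P2 chooses q to make P1 indifferent between A and B
P1 chooses p to make P2 indifferent between X and Y
Mixed NE: P1 plays (A: 0.6452, B: 0.3548), P2 plays (X: 0.3548, Y: 0.6452)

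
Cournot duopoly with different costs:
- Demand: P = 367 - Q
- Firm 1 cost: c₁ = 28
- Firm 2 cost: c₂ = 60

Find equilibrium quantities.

q₁* = 123.67, q₂* = 91.67

Work:
Reaction: q₁ = (367 - 28 - q₂)/2
Reaction: q₂ = (367 - 60 - q₁)/2
Solve simultaneously:
q₁* = (367 - 2×28 + 60)/3 = 123.67
q₂* = (367 - 2×60 + 28)/3 = 91.67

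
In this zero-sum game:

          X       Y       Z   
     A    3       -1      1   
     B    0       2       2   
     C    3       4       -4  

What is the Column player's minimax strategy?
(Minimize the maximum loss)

Column should play Z, value = 2

Work:
Column player minimizes Row's maximum payoff:
Column X: max payoff to Row = 3
Column Y: max payoff to Row = 4
Column Z: max payoff to Row = 2
Minimum is 2, achieved by column Z.
Minimax strategy: Z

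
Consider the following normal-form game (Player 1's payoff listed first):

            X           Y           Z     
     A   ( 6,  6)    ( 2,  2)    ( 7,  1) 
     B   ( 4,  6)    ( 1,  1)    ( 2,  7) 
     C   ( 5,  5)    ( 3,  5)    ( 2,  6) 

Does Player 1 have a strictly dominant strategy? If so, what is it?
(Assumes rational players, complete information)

No strictly dominant strategy exists for Player 1

Work:
A strategy strictly dominates another if it gives a strictly higher payoff against every opponent action. Compare each pair of P1's strategies column-by-column:
  A vs B: [6 vs 4, 2 vs 1, 7 vs 2] → A strictly dominates B
  A vs C: [6 vs 5, 2 vs 3, 7 vs 2] → A does not strictly dominate C (column Y: 2 ≤ 3)
  B vs A: [4 vs 6, 1 vs 2, 2 vs 7] → B does not strictly dominate A (column X: 4 ≤ 6)
  B vs C: [4 vs 5, 1 vs 3, 2 vs 2] → B does not strictly dominate C (column X: 4 ≤ 5)
  C vs A: [5 vs 6, 3 vs 2, 2 vs 7] → C does not strictly dominate A (column X: 5 ≤ 6)
  C vs B: [5 vs 4, 3 vs 1, 2 vs 2] → C does not strictly dominate B (column Z: 2 ≤ 2)
No single strategy strictly dominates all others → no strictly dominant strategy.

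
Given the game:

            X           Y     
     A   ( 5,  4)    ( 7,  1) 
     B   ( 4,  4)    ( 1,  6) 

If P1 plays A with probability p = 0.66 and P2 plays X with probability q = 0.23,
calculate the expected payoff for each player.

E[P1] = 4.891, E[P2] = 2.999

Work:
E[P1] = p·q·π₁(A,X) + p·(1-q)·π₁(A,Y) + (1-p)·q·π₁(B,X) + (1-p)·(1-q)·π₁(B,Y)
= 0.66·0.23·5 + 0.66·0.77·7 + 0.34·0.23·4 + 0.34·0.77·1
= 4.891

E[P2] = 2.999 (similar calculation)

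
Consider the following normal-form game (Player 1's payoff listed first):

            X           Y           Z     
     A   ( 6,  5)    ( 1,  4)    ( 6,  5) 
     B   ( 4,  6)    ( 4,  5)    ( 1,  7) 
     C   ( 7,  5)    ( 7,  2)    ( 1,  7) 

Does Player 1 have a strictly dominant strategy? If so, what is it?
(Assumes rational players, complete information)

No strictly dominant strategy exists for Player 1

Work:
A strategy strictly dominates another if it gives a strictly higher payoff against every opponent action. Compare each pair of P1's strategies column-by-column:
  A vs B: [6 vs 4, 1 vs 4, 6 vs 1] → A does not strictly dominate B (column Y: 1 ≤ 4)
  A vs C: [6 vs 7, 1 vs 7, 6 vs 1] → A does not strictly dominate C (column X: 6 ≤ 7)
  B vs A: [4 vs 6, 4 vs 1, 1 vs 6] → B does not strictly dominate A (column X: 4 ≤ 6)
  B vs C: [4 vs 7, 4 vs 7, 1 vs 1] → B does not strictly dominate C (column X: 4 ≤ 7)
  C vs A: [7 vs 6, 7 vs 1, 1 vs 6] → C does not strictly dominate A (column Z: 1 ≤ 6)
  C vs B: [7 vs 4, 7 vs 4, 1 vs 1] → C does not strictly dominate B (column Z: 1 ≤ 1)
No single strategy strictly dominates all others → no strictly dominant strategy.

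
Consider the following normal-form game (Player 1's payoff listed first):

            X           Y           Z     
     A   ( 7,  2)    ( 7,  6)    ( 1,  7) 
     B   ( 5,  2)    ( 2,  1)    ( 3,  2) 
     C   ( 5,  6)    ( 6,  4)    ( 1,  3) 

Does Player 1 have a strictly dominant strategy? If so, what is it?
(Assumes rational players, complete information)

No strictly dominant strategy exists for Player 1

Work:
A strategy strictly dominates another if it gives a strictly higher payoff against every opponent action. Compare each pair of P1's strategies column-by-column:
  A vs B: [7 vs 5, 7 vs 2, 1 vs 3] → A does not strictly dominate B (column Z: 1 ≤ 3)
  A vs C: [7 vs 5, 7 vs 6, 1 vs 1] → A does not strictly dominate C (column Z: 1 ≤ 1)
  B vs A: [5 vs 7, 2 vs 7, 3 vs 1] → B does not strictly dominate A (column X: 5 ≤ 7)
  B vs C: [5 vs 5, 2 vs 6, 3 vs 1] → B does not strictly dominate C (column X: 5 ≤ 5)
  C vs A: [5 vs 7, 6 vs 7, 1 vs 1] → C does not strictly dominate A (column X: 5 ≤ 7)
  C vs B: [5 vs 5, 6 vs 2, 1 vs 3] → C does not strictly dominate B (column X: 5 ≤ 5)
No single strategy strictly dominates all others → no strictly dominant strategy.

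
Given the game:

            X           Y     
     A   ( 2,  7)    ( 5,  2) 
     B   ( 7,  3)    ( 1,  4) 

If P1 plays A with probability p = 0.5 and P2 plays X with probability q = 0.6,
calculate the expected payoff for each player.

E[P1] = 3.9, E[P2] = 4.2

Work:
E[P1] = p·q·π₁(A,X) + p·(1-q)·π₁(A,Y) + (1-p)·q·π₁(B,X) + (1-p)·(1-q)·π₁(B,Y)
= 0.5·0.6·2 + 0.5·0.4·5 + 0.5·0.6·7 + 0.5·0.4·1
= 3.9

E[P2] = 4.2 (similar calculation)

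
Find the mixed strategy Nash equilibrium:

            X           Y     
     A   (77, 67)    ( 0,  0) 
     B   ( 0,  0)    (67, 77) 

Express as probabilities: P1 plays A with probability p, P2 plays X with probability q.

p = 0.5347, q = 0.4653

Work:
Find probabilities that make opponent indifferent:
P2 chooses q to make P1 indifferent between A and B
P1 chooses p to make P2 indifferent between X and Y
Mixed NE: P1 plays (A: 0.5347, B: 0.4653), P2 plays (X: 0.4653, Y: 0.5347)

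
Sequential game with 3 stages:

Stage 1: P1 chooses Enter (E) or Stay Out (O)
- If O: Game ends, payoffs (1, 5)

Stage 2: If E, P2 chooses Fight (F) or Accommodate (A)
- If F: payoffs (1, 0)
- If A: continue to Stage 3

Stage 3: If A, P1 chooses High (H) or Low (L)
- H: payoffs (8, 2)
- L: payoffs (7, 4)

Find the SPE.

SPE: (E, A, H); Outcome (8, 2)

Work:
Stage 3: P1 chooses H (8 vs 7)
Stage 2: P2: F->0, A->2 (anticipating H). Choose A
Stage 1: P1: O->1, E->8 (anticipating A, H). Choose E
SPE path: E -> A -> H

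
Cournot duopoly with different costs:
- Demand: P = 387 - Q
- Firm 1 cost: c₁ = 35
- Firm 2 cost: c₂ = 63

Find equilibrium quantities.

q₁* = 126.67, q₂* = 98.67

Work:
Reaction: q₁ = (387 - 35 - q₂)/2
Reaction: q₂ = (387 - 63 - q₁)/2
Solve simultaneously:
q₁* = (387 - 2×35 + 63)/3 = 126.67
q₂* = (387 - 2×63 + 35)/3 = 98.67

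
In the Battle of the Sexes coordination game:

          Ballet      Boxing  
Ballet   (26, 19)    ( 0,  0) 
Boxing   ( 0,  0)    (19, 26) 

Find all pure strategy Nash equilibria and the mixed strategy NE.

Pure NE: (Ballet, Ballet) and (Boxing, Boxing); Mixed NE: p = 0.5778, q = 0.4222

Work:
Check pure NE:
(Ballet, Ballet): (26, 19) - no unilateral deviation beneficial
(Boxing, Boxing): (19, 26) - no unilateral deviation beneficial
Mixed NE: P1 plays Ballet with p = 0.5778, P2 plays Ballet with q = 0.4222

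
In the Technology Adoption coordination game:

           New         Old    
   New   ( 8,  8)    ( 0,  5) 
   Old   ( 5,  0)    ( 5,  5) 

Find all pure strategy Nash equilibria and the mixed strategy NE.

Pure NE: (New, New) and (Old, Old); Mixed NE: p = 0.625, q = 0.625

Work:
Check pure NE:
(New, New): (8, 8) - no unilateral deviation beneficial
(Old, Old): (5, 5) - no unilateral deviation beneficial
Mixed NE: P1 plays New with p = 0.625, P2 plays New with q = 0.625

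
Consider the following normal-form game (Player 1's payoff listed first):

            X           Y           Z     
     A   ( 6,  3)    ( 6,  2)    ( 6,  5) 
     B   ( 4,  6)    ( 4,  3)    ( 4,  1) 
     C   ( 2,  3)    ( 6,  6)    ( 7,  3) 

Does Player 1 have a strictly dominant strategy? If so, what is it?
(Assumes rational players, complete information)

No strictly dominant strategy exists for Player 1

Work:
A strategy strictly dominates another if it gives a strictly higher payoff against every opponent action. Compare each pair of P1's strategies column-by-column:
  A vs B: [6 vs 4, 6 vs 4, 6 vs 4] → A strictly dominates B
  A vs C: [6 vs 2, 6 vs 6, 6 vs 7] → A does not strictly dominate C (column Y: 6 ≤ 6)
  B vs A: [4 vs 6, 4 vs 6, 4 vs 6] → B does not strictly dominate A (column X: 4 ≤ 6)
  B vs C: [4 vs 2, 4 vs 6, 4 vs 7] → B does not strictly dominate C (column Y: 4 ≤ 6)
  C vs A: [2 vs 6, 6 vs 6, 7 vs 6] → C does not strictly dominate A (column X: 2 ≤ 6)
  C vs B: [2 vs 4, 6 vs 4, 7 vs 4] → C does not strictly dominate B (column X: 2 ≤ 4)
No single strategy strictly dominates all others → no strictly dominant strategy.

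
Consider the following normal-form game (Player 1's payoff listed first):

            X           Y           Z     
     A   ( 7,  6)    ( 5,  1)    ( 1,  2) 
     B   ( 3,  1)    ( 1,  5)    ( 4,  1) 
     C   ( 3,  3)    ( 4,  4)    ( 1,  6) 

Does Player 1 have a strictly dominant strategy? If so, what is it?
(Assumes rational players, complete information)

No strictly dominant strategy exists for Player 1

Work:
A strategy strictly dominates another if it gives a strictly higher payoff against every opponent action. Compare each pair of P1's strategies column-by-column:
  A vs B: [7 vs 3, 5 vs 1, 1 vs 4] → A does not strictly dominate B (column Z: 1 ≤ 4)
  A vs C: [7 vs 3, 5 vs 4, 1 vs 1] → A does not strictly dominate C (column Z: 1 ≤ 1)
  B vs A: [3 vs 7, 1 vs 5, 4 vs 1] → B does not strictly dominate A (column X: 3 ≤ 7)
  B vs C: [3 vs 3, 1 vs 4, 4 vs 1] → B does not strictly dominate C (column X: 3 ≤ 3)
  C vs A: [3 vs 7, 4 vs 5, 1 vs 1] → C does not strictly dominate A (column X: 3 ≤ 7)
  C vs B: [3 vs 3, 4 vs 1, 1 vs 4] → C does not strictly dominate B (column X: 3 ≤ 3)
No single strategy strictly dominates all others → no strictly dominant strategy.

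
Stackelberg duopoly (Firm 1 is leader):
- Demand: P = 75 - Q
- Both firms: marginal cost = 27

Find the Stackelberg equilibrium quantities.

q₁* (leader) = 24.0, q₂* (follower) = 12.0

Work:
Follower's reaction: q₂ = (a - c - q₁)/2
Leader substitutes: π₁ = q₁·(a - q₁ - (a-c-q₁)/2 - c)
FOC: q₁* = (75 - 27)/2 = 24.00
Then: q₂* = (75 - 27 - 24.0)/2 = 12.00
Leader has first-mover advantage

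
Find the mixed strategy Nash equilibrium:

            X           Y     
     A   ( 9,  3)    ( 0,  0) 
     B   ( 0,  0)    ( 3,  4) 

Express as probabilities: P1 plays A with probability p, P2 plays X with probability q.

p = 0.5714, q = 0.25

Work:
Find probabilities that make opponent indifferent:
P2 chooses q to make P1 indifferent between A and B
P1 chooses p to make P2 indifferent between X and Y
Mixed NE: P1 plays (A: 0.5714, B: 0.4286), P2 plays (X: 0.25, Y: 0.75)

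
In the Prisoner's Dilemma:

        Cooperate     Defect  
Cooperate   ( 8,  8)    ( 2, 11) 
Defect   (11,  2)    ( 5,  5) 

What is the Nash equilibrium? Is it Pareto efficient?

(Defect, Defect) is NE; not Pareto efficient

Work:
Defect dominates Cooperate for both players:
If P2 cooperates: Defect (11) > Cooperate (8)
If P2 defects: Defect (5) > Cooperate (2)
NE: (Defect, Defect) with payoff (5, 5)
But (Cooperate, Cooperate) = (8, 8) Pareto dominates (5, 5)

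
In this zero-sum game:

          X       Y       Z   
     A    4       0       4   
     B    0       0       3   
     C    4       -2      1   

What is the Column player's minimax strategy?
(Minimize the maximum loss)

Column should play Y, value = 0

Work:
Column player minimizes Row's maximum payoff:
Column X: max payoff to Row = 4
Column Y: max payoff to Row = 0
Column Z: max payoff to Row = 4
Minimum is 0, achieved by column Y.
Minimax strategy: Y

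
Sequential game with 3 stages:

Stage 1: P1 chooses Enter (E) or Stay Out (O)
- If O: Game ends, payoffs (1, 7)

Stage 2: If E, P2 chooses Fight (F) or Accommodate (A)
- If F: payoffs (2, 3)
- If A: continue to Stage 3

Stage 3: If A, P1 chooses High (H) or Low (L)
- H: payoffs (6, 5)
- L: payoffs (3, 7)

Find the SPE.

SPE: (E, A, H); Outcome (6, 5)

Work:
Stage 3: P1 chooses H (6 vs 3)
Stage 2: P2: F->3, A->5 (anticipating H). Choose A
Stage 1: P1: O->1, E->6 (anticipating A, H). Choose E
SPE path: E -> A -> H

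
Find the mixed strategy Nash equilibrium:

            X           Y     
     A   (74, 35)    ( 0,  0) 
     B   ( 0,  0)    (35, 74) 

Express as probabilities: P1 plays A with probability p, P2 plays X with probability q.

p = 0.6789, q = 0.3211

Work:
Find probabilities that make opponent indifferent:
P2 chooses q to make P1 indifferent between A and B
P1 chooses p to make P2 indifferent between X and Y
Mixed NE: P1 plays (A: 0.6789, B: 0.3211), P2 plays (X: 0.3211, Y: 0.6789)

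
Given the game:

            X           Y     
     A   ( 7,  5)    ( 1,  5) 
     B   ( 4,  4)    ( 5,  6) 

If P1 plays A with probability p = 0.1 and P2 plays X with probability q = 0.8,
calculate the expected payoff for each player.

E[P1] = 4.36, E[P2] = 4.46

Work:
E[P1] = p·q·π₁(A,X) + p·(1-q)·π₁(A,Y) + (1-p)·q·π₁(B,X) + (1-p)·(1-q)·π₁(B,Y)
= 0.1·0.8·7 + 0.1·0.2·1 + 0.9·0.8·4 + 0.9·0.2·5
= 4.36

E[P2] = 4.46 (similar calculation)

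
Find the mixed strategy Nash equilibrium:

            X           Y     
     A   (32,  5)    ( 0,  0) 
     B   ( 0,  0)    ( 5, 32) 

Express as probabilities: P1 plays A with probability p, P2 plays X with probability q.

p = 0.8649, q = 0.1351

Work:
Find probabilities that make opponent indifferent:
P2 chooses q to make P1 indifferent between A and B
P1 chooses p to make P2 indifferent between X and Y
Mixed NE: P1 plays (A: 0.8649, B: 0.1351), P2 plays (X: 0.1351, Y: 0.8649)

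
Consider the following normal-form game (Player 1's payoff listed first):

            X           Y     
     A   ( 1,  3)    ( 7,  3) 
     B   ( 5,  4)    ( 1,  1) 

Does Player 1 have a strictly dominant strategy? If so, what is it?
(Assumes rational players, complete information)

No strictly dominant strategy exists for Player 1

Work:
A strategy strictly dominates another if it gives a strictly higher payoff against every opponent action. Compare each pair of P1's strategies column-by-column:
  A vs B: [1 vs 5, 7 vs 1] → A does not strictly dominate B (column X: 1 ≤ 5)
  B vs A: [5 vs 1, 1 vs 7] → B does not strictly dominate A (column Y: 1 ≤ 7)
No single strategy strictly dominates all others → no strictly dominant strategy.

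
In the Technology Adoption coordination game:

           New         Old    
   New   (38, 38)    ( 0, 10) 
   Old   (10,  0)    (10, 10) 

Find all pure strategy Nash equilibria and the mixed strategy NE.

Pure NE: (New, New) and (Old, Old); Mixed NE: p = 0.2632, q = 0.2632

Work:
Check pure NE:
(New, New): (38, 38) - no unilateral deviation beneficial
(Old, Old): (10, 10) - no unilateral deviation beneficial
Mixed NE: P1 plays New with p = 0.2632, P2 plays New with q = 0.2632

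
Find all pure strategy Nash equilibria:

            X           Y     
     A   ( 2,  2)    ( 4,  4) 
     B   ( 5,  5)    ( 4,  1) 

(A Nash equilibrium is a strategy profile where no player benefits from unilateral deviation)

Nash equilibrium: (A, Y), (B, X)

Work:
Best responses:
  P1 vs X: payoffs [2, 5] → best response B (payoff 5)
  P1 vs Y: payoffs [4, 4] → best response A/B (payoff 4)
  P2 vs A: payoffs [2, 4] → best response Y (payoff 4)
  P2 vs B: payoffs [5, 1] → best response X (payoff 5)
Mutual best responses: (A,Y), (B,X) → Nash equilibria.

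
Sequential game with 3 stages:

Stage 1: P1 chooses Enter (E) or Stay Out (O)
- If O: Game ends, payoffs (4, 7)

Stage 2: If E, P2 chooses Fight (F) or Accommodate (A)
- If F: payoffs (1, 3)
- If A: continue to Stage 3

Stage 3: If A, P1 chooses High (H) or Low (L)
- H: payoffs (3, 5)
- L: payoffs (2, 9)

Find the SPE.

SPE: (O, A, H); Outcome (4, 7)

Work:
Stage 3: P1 chooses H (3 vs 2)
Stage 2: P2: F->3, A->5 (anticipating H). Choose A
Stage 1: P1: O->4, E->3 (anticipating A, H). Choose O
SPE path: O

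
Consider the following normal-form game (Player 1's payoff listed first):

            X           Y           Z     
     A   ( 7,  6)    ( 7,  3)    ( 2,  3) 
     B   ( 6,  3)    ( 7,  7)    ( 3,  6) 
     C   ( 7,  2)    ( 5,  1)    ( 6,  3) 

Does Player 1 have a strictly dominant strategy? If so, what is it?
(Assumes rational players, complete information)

No strictly dominant strategy exists for Player 1

Work:
A strategy strictly dominates another if it gives a strictly higher payoff against every opponent action. Compare each pair of P1's strategies column-by-column:
  A vs B: [7 vs 6, 7 vs 7, 2 vs 3] → A does not strictly dominate B (column Y: 7 ≤ 7)
  A vs C: [7 vs 7, 7 vs 5, 2 vs 6] → A does not strictly dominate C (column X: 7 ≤ 7)
  B vs A: [6 vs 7, 7 vs 7, 3 vs 2] → B does not strictly dominate A (column X: 6 ≤ 7)
  B vs C: [6 vs 7, 7 vs 5, 3 vs 6] → B does not strictly dominate C (column X: 6 ≤ 7)
  C vs A: [7 vs 7, 5 vs 7, 6 vs 2] → C does not strictly dominate A (column X: 7 ≤ 7)
  C vs B: [7 vs 6, 5 vs 7, 6 vs 3] → C does not strictly dominate B (column Y: 5 ≤ 7)
No single strategy strictly dominates all others → no strictly dominant strategy.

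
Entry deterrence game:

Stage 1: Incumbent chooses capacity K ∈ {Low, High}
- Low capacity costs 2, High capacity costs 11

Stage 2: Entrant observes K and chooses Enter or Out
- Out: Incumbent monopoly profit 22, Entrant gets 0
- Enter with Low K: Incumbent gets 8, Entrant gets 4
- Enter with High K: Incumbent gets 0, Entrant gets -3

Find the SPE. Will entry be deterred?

SPE: (High, Enter|Low, Out|High); Entry deterred. Incumbent net profit = 11

Work:
After Low K: Entrant enters (4 > 0)
After High K: Entrant stays out (-3 < 0)
Incumbent: Low → 8−2=6, High → 22−11=11
Incumbent chooses High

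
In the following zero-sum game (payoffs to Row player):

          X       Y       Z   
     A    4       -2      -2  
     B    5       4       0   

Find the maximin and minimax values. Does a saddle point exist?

Maximin = 0, Minimax = 0, Saddle: True

Work:
Row minimums: [-2, 0] → maximin = 0
Column maximums: [5, 4, 0] → minimax = 0
Saddle point exists! Game value = 0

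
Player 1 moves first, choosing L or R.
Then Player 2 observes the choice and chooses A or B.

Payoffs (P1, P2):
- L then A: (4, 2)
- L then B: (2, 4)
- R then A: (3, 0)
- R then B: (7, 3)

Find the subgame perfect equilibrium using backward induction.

P1 plays R, P2 plays B after L and B after R; Payoff (7, 3)

Work:
Backward induction:
After L: P2 chooses B → P1 gets 2
After R: P2 chooses B → P1 gets 7
P1 chooses R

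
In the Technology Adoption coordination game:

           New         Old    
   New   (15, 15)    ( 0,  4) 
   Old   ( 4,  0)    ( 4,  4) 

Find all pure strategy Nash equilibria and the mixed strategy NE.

Pure NE: (New, New) and (Old, Old); Mixed NE: p = 0.2667, q = 0.2667

Work:
Check pure NE:
(New, New): (15, 15) - no unilateral deviation beneficial
(Old, Old): (4, 4) - no unilateral deviation beneficial
Mixed NE: P1 plays New with p = 0.2667, P2 plays New with q = 0.2667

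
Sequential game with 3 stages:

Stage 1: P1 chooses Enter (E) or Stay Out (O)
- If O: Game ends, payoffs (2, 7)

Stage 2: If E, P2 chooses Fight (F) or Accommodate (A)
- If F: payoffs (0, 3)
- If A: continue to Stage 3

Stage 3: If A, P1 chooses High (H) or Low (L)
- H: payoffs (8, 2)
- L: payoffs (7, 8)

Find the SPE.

SPE: (O, F, H); Outcome (2, 7)

Work:
Stage 3: P1 chooses H (8 vs 7)
Stage 2: P2: F->3, A->2 (anticipating H). Choose F
Stage 1: P1: O->2, E->0 (anticipating F, H). Choose O
SPE path: O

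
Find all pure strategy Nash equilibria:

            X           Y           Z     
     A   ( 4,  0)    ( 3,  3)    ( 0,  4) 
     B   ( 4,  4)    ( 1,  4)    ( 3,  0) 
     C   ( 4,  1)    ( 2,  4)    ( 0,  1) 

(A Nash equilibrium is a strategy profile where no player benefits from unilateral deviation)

Nash equilibrium: (B, X)

Work:
Best responses:
  P1 vs X: payoffs [4, 4, 4] → best response A/B/C (payoff 4)
  P1 vs Y: payoffs [3, 1, 2] → best response A (payoff 3)
  P1 vs Z: payoffs [0, 3, 0] → best response B (payoff 3)
  P2 vs A: payoffs [0, 3, 4] → best response Z (payoff 4)
  P2 vs B: payoffs [4, 4, 0] → best response X/Y (payoff 4)
  P2 vs C: payoffs [1, 4, 1] → best response Y (payoff 4)
Mutual best responses: (B,X) → Nash equilibria.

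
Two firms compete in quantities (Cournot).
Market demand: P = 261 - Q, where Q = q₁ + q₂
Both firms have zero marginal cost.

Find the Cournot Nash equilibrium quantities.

q₁* = q₂* = 87.0; P* = 87.0

Work:
Profit: π_i = P·q_i = (a - q_i - q_j)·q_i
FOC: ∂π_i/∂q_i = a - 2q_i - q_j = 0
Reaction function: q_i = (261 - q_j)/2
Symmetry: q* = 261/3 = 87.0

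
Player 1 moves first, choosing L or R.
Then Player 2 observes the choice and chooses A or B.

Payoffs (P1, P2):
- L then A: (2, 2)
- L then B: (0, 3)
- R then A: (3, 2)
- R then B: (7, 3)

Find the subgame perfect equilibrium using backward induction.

P1 plays R, P2 plays B after L and B after R; Payoff (7, 3)

Work:
Backward induction:
After L: P2 chooses B → P1 gets 0
After R: P2 chooses B → P1 gets 7
P1 chooses R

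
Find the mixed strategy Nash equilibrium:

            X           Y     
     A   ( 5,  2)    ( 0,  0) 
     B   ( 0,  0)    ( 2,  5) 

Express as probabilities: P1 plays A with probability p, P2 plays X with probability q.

p = 0.7143, q = 0.2857

Work:
Find probabilities that make opponent indifferent:
P2 chooses q to make P1 indifferent between A and B
P1 chooses p to make P2 indifferent between X and Y
Mixed NE: P1 plays (A: 0.7143, B: 0.2857), P2 plays (X: 0.2857, Y: 0.7143)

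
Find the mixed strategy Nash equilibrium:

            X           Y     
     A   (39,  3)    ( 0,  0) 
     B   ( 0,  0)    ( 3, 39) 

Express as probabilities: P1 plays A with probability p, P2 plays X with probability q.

p = 0.9286, q = 0.0714

Work:
Find probabilities that make opponent indifferent:
P2 chooses q to make P1 indifferent between A and B
P1 chooses p to make P2 indifferent between X and Y
Mixed NE: P1 plays (A: 0.9286, B: 0.0714), P2 plays (X: 0.0714, Y: 0.9286)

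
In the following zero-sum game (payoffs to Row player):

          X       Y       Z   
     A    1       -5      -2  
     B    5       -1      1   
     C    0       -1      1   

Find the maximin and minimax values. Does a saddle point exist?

Maximin = -1, Minimax = -1, Saddle: True

Work:
Row minimums: [-5, -1, -1] → maximin = -1
Column maximums: [5, -1, 1] → minimax = -1
Saddle point exists! Game value = -1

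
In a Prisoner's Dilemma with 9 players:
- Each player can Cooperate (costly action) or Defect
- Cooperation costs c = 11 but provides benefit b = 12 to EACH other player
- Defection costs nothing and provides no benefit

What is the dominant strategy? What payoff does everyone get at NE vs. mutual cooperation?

Dominant: Defect; NE payoff = 0; Coop payoff = 85

Work:
Defect dominates (saves cost c = 11, benefit to others is external)
NE: All defect → everyone gets 0
If all cooperate: each receives (8)×12 - 11 = 85
Social dilemma: 85 > 0 but NE gives 0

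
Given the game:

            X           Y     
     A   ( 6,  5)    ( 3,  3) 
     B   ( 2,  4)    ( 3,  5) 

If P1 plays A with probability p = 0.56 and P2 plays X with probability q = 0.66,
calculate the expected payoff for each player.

E[P1] = 3.8184, E[P2] = 4.3288

Work:
E[P1] = p·q·π₁(A,X) + p·(1-q)·π₁(A,Y) + (1-p)·q·π₁(B,X) + (1-p)·(1-q)·π₁(B,Y)
= 0.56·0.66·6 + 0.56·0.34·3 + 0.44·0.66·2 + 0.44·0.34·3
= 3.8184

E[P2] = 4.3288 (similar calculation)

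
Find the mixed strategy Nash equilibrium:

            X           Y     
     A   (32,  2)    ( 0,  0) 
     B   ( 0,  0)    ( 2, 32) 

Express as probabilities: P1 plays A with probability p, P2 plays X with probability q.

p = 0.9412, q = 0.0588

Work:
Find probabilities that make opponent indifferent:
P2 chooses q to make P1 indifferent between A and B
P1 chooses p to make P2 indifferent between X and Y
Mixed NE: P1 plays (A: 0.9412, B: 0.0588), P2 plays (X: 0.0588, Y: 0.9412)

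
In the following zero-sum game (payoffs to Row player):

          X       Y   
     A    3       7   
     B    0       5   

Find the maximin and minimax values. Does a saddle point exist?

Maximin = 3, Minimax = 3, Saddle: True

Work:
Row minimums: [3, 0] → maximin = 3
Column maximums: [3, 7] → minimax = 3
Saddle point exists! Game value = 3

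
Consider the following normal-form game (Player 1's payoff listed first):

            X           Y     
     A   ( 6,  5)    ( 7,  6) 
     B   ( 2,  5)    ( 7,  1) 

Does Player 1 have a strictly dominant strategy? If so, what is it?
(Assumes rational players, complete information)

No strictly dominant strategy exists for Player 1

Work:
A strategy strictly dominates another if it gives a strictly higher payoff against every opponent action. Compare each pair of P1's strategies column-by-column:
  A vs B: [6 vs 2, 7 vs 7] → A does not strictly dominate B (column Y: 7 ≤ 7)
  B vs A: [2 vs 6, 7 vs 7] → B does not strictly dominate A (column X: 2 ≤ 6)
No single strategy strictly dominates all others → no strictly dominant strategy.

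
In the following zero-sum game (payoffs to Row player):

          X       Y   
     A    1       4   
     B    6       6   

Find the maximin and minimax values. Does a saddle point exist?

Maximin = 6, Minimax = 6, Saddle: True

Work:
Row minimums: [1, 6] → maximin = 6
Column maximums: [6, 6] → minimax = 6
Saddle point exists! Game value = 6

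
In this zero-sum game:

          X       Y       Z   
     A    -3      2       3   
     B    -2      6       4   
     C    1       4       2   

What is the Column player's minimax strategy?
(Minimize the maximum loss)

Column should play X, value = 1

Work:
Column player minimizes Row's maximum payoff:
Column X: max payoff to Row = 1
Column Y: max payoff to Row = 6
Column Z: max payoff to Row = 4
Minimum is 1, achieved by column X.
Minimax strategy: X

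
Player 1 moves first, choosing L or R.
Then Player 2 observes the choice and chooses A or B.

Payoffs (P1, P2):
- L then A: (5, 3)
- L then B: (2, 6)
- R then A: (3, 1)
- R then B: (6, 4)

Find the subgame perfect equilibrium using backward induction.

P1 plays R, P2 plays B after L and B after R; Payoff (6, 4)

Work:
Backward induction:
After L: P2 chooses B → P1 gets 2
After R: P2 chooses B → P1 gets 6
P1 chooses R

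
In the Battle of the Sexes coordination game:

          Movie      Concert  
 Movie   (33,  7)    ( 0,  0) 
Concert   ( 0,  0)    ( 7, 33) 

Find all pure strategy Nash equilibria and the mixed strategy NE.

Pure NE: (Movie, Movie) and (Concert, Concert); Mixed NE: p = 0.825, q = 0.175

Work:
Check pure NE:
(Movie, Movie): (33, 7) - no unilateral deviation beneficial
(Concert, Concert): (7, 33) - no unilateral deviation beneficial
Mixed NE: P1 plays Movie with p = 0.825, P2 plays Movie with q = 0.175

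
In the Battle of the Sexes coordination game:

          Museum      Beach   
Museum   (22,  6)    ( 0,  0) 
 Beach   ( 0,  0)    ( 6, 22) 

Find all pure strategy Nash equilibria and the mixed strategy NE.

Pure NE: (Museum, Museum) and (Beach, Beach); Mixed NE: p = 0.7857, q = 0.2143

Work:
Check pure NE:
(Museum, Museum): (22, 6) - no unilateral deviation beneficial
(Beach, Beach): (6, 22) - no unilateral deviation beneficial
Mixed NE: P1 plays Museum with p = 0.7857, P2 plays Museum with q = 0.2143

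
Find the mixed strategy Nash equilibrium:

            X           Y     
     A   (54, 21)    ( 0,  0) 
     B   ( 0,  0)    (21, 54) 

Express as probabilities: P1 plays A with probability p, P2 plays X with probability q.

p = 0.72, q = 0.28

Work:
Find probabilities that make opponent indifferent:
P2 chooses q to make P1 indifferent between A and B
P1 chooses p to make P2 indifferent between X and Y
Mixed NE: P1 plays (A: 0.72, B: 0.28), P2 plays (X: 0.28, Y: 0.72)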